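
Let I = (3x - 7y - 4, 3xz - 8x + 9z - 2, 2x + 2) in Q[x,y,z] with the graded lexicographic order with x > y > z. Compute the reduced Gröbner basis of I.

G = {x + 1, y + 1, z + 1}

f_1 = 3x - 7y - 4, LT = x.
f_2 = 3xz - 8x + 9z - 2, LT = xz.
f_3 = 2x + 2, LT = x.

S(f_1,f_2): lcm = xz. S = -7/3yz + 8/3x - 13/3z + 2/3.
  reduce S modulo (f_1, f_2, f_3):
  remainder -7/3yz + 56/9y - 13/3z + 38/9 ≠ 0; add g_4 = -7/3yz + 56/9y - 13/3z + 38/9 to the basis.

S(f_1,f_3): lcm = x. S = -7/3y - 7/3.
  reduce S modulo (f_1, f_2, f_3, g_4):
  remainder -7/3y - 7/3 ≠ 0; add g_5 = -7/3y - 7/3 to the basis.

S(f_2,f_3): lcm = xz. S = -8/3x + 2z - 2/3.
  reduce S modulo (f_1, f_2, f_3, g_4, g_5):
  remainder 2z + 2 ≠ 0; add g_6 = 2z + 2 to the basis.

The other S-polynomials (S(f_1,g_4), S(f_2,g_4), S(f_3,g_4), S(f_1,g_5), S(f_2,g_5), S(f_3,g_5), S(g_4,g_5), S(f_1,g_6), S(f_2,g_6), S(f_3,g_6), S(g_4,g_6), S(g_5,g_6)) all reduce to 0 modulo the current basis, so we have a Gröbner basis.
Inter-reduce: drop elements whose leading term is divisible by another's, tail-reduce, and make monic.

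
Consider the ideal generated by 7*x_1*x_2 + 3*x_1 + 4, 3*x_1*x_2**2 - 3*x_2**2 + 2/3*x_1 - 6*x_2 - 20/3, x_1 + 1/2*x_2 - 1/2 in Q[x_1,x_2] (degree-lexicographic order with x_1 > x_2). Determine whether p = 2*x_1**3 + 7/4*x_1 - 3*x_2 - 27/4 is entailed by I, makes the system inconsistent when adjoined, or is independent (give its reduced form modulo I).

First compute the reduced Gröbner basis of I by Buchberger's algorithm.
f_1 = 7*x_1*x_2 + 3*x_1 + 4, LT = x_1*x_2.
f_2 = 3*x_1*x_2**2 - 3*x_2**2 + 2/3*x_1 - 6*x_2 - 20/3, LT = x_1*x_2**2.
f_3 = x_1 + 1/2*x_2 - 1/2, LT = x_1.

S(f_1,f_2): lcm = x_1*x_2**2. S = 3/7*x_1*x_2 + x_2**2 - 2/9*x_1 + 18/7*x_2 + 20/9.
  leading term x_1*x_2: subtract (3/49)·f_1 from 3/7*x_1*x_2 + x_2**2 - 2/9*x_1 + 18/7*x_2 + 20/9 → x_2**2 - 179/441*x_1 + 18/7*x_2 + 872/441
  leading term x_2**2: no divisor's leading term divides it; move x_2**2 to the remainder.
  leading term x_1: subtract (-179/441)·f_3 from -179/441*x_1 + 18/7*x_2 + 872/441 → 2447/882*x_2 + 1565/882
  leading term x_2: no divisor's leading term divides it; move 2447/882*x_2 to the remainder.
  leading term 1: no divisor's leading term divides it; move 1565/882 to the remainder.
  remainder x_2**2 + 2447/882*x_2 + 1565/882 ≠ 0; add h_4 = x_2**2 + 2447/882*x_2 + 1565/882 to the basis.

S(f_1,f_3): lcm = x_1*x_2. S = -1/2*x_2**2 + 3/7*x_1 + 1/2*x_2 + 4/7.
  leading term x_2**2: subtract (-1/2)·h_4 from -1/2*x_2**2 + 3/7*x_1 + 1/2*x_2 + 4/7 → 3/7*x_1 + 3329/1764*x_2 + 2573/1764
  leading term x_1: subtract (3/7)·f_3 from 3/7*x_1 + 3329/1764*x_2 + 2573/1764 → 2951/1764*x_2 + 2951/1764
  leading term x_2: no divisor's leading term divides it; move 2951/1764*x_2 to the remainder.
  leading term 1: no divisor's leading term divides it; move 2951/1764 to the remainder.
  remainder 2951/1764*x_2 + 2951/1764 ≠ 0; add h_5 = 2951/1764*x_2 + 2951/1764 to the basis.

S(f_2,f_3): lcm = x_1*x_2**2. S = -1/2*x_2**3 - 1/2*x_2**2 + 2/9*x_1 - 2*x_2 - 20/9.
  leading term x_2**3: subtract (-1/2*x_2)·h_4 from -1/2*x_2**3 - 1/2*x_2**2 + 2/9*x_1 - 2*x_2 - 20/9 → 1565/1764*x_2**2 + 2/9*x_1 - 1963/1764*x_2 - 20/9
  leading term x_2**2: subtract (1565/1764)·h_4 from 1565/1764*x_2**2 + 2/9*x_1 - 1963/1764*x_2 - 20/9 → 2/9*x_1 - 5560921/1555848*x_2 - 5906665/1555848
  leading term x_1: subtract (2/9)·f_3 from 2/9*x_1 - 5560921/1555848*x_2 - 5906665/1555848 → -5733793/1555848*x_2 - 5733793/1555848
  leading term x_2: subtract (-1943/882)·h_5 from -5733793/1555848*x_2 - 5733793/1555848 → 0
  remainder 0.

S(f_1,h_4): lcm = x_1*x_2**2. S = -2069/882*x_1*x_2 - 1565/882*x_1 + 4/7*x_2.
  leading term x_1*x_2: subtract (-2069/6174)·f_1 from -2069/882*x_1*x_2 - 1565/882*x_1 + 4/7*x_2 → -2374/3087*x_1 + 4/7*x_2 + 4138/3087
  leading term x_1: subtract (-2374/3087)·f_3 from -2374/3087*x_1 + 4/7*x_2 + 4138/3087 → 2951/3087*x_2 + 2951/3087
  leading term x_2: subtract (4/7)·h_5 from 2951/3087*x_2 + 2951/3087 → 0
  remainder 0.

S(f_2,h_4): lcm = x_1*x_2**2. S = -2447/882*x_1*x_2 - x_2**2 - 1369/882*x_1 - 2*x_2 - 20/9.
  leading term x_1*x_2: subtract (-2447/6174)·f_1 from -2447/882*x_1*x_2 - x_2**2 - 1369/882*x_1 - 2*x_2 - 20/9 → -x_2**2 - 1121/3087*x_1 - 2*x_2 - 1966/3087
  leading term x_2**2: subtract (-1)·h_4 from -x_2**2 - 1121/3087*x_1 - 2*x_2 - 1966/3087 → -1121/3087*x_1 + 683/882*x_2 + 2341/2058
  leading term x_1: subtract (-1121/3087)·f_3 from -1121/3087*x_1 + 683/882*x_2 + 2341/2058 → 2951/3087*x_2 + 2951/3087
  leading term x_2: subtract (4/7)·h_5 from 2951/3087*x_2 + 2951/3087 → 0
  remainder 0.

S(f_3,h_4): leading monomials are coprime, so the S-polynomial reduces to 0 (Buchberger's first criterion).
S(f_1,h_5): lcm = x_1*x_2. S = -4/7*x_1 + 4/7.
  leading term x_1: subtract (-4/7)·f_3 from -4/7*x_1 + 4/7 → 2/7*x_2 + 2/7
  leading term x_2: subtract (504/2951)·h_5 from 2/7*x_2 + 2/7 → 0
  remainder 0.

S(f_2,h_5): lcm = x_1*x_2**2. S = -x_1*x_2 - x_2**2 + 2/9*x_1 - 2*x_2 - 20/9.
  leading term x_1*x_2: subtract (-1/7)·f_1 from -x_1*x_2 - x_2**2 + 2/9*x_1 - 2*x_2 - 20/9 → -x_2**2 + 41/63*x_1 - 2*x_2 - 104/63
  leading term x_2**2: subtract (-1)·h_4 from -x_2**2 + 41/63*x_1 - 2*x_2 - 104/63 → 41/63*x_1 + 683/882*x_2 + 109/882
  leading term x_1: subtract (41/63)·f_3 from 41/63*x_1 + 683/882*x_2 + 109/882 → 22/49*x_2 + 22/49
  leading term x_2: subtract (792/2951)·h_5 from 22/49*x_2 + 22/49 → 0
  remainder 0.

S(f_3,h_5): leading monomials are coprime, so the S-polynomial reduces to 0 (Buchberger's first criterion).
S(h_4,h_5): lcm = x_2**2. S = 1565/882*x_2 + 1565/882.
  leading term x_2: subtract (3130/2951)·h_5 from 1565/882*x_2 + 1565/882 → 0
  remainder 0.

Every S-polynomial of the final basis reduces to 0, so we have a Gröbner basis.
Inter-reduce: drop elements whose leading term is divisible by another's, tail-reduce, and make monic.
Reduced Gröbner basis: {x_1 - 1, x_2 + 1}.
Label its elements g_1 = x_1 - 1, g_2 = x_2 + 1.

Reduce p = 2*x_1**3 + 7/4*x_1 - 3*x_2 - 27/4 modulo G:
  leading term x_1**3: subtract (2*x_1**2)·g_1 from 2*x_1**3 + 7/4*x_1 - 3*x_2 - 27/4 → 2*x_1**2 + 7/4*x_1 - 3*x_2 - 27/4
  leading term x_1**2: subtract (2*x_1)·g_1 from 2*x_1**2 + 7/4*x_1 - 3*x_2 - 27/4 → 15/4*x_1 - 3*x_2 - 27/4
  leading term x_1: subtract (15/4)·g_1 from 15/4*x_1 - 3*x_2 - 27/4 → -3*x_2 - 3
  leading term x_2: subtract (-3)·g_2 from -3*x_2 - 3 → 0
  normal form = 0.
Since the normal form is 0, p ∈ I.

2*x_1**3 + 7/4*x_1 - 3*x_2 - 27/4 lies in I (it reduces to 0).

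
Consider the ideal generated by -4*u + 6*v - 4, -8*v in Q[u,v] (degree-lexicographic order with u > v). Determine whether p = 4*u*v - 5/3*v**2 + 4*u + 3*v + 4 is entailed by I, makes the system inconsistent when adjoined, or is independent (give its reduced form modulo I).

4*u*v - 5/3*v**2 + 4*u + 3*v + 4 lies in I (it reduces to 0).

First compute the reduced Gröbner basis of I by Buchberger's algorithm.
f_1 = -4*u + 6*v - 4, LT = u.
f_2 = -8*v, LT = v.

S(f_1,f_2): leading monomials are coprime, so the S-polynomial reduces to 0 (Buchberger's first criterion).
Every S-polynomial of the final basis reduces to 0, so we have a Gröbner basis.
Inter-reduce: drop elements whose leading term is divisible by another's, tail-reduce, and make monic.
Reduced Gröbner basis: {u + 1, v}.
Label its elements g_1 = u + 1, g_2 = v.

Reduce p = 4*u*v - 5/3*v**2 + 4*u + 3*v + 4 modulo G:
  leading term u*v: subtract (4*v)·g_1 from 4*u*v - 5/3*v**2 + 4*u + 3*v + 4 → -5/3*v**2 + 4*u - v + 4
  leading term v**2: subtract (-5/3*v)·g_2 from -5/3*v**2 + 4*u - v + 4 → 4*u - v + 4
  leading term u: subtract (4)·g_1 from 4*u - v + 4 → -v
  leading term v: subtract (-1)·g_2 from -v → 0
  normal form = 0.
Since the normal form is 0, p ∈ I.

The remainder on division by a Gröbner basis is unique — it is the normal form.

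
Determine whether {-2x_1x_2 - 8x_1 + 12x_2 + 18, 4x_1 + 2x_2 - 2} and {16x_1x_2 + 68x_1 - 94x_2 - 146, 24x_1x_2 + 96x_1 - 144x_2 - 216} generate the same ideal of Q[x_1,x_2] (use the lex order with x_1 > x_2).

Equality of ideals is decidable: compute both reduced Gröbner bases (unique for the ordering) and check whether they agree.
Buchberger on the first generating set:
f_1 = -2x_1x_2 - 8x_1 + 12x_2 + 18, LT = x_1x_2.
f_2 = 4x_1 + 2x_2 - 2, LT = x_1.

S(f_1,f_2): lcm = x_1x_2. S = 4x_1 - 1/2x_2^2 - 11/2x_2 - 9.
  leading term x_1: subtract (1)·f_2 from 4x_1 - 1/2x_2^2 - 11/2x_2 - 9 → -1/2x_2^2 - 15/2x_2 - 7
  leading term x_2^2: no divisor's leading term divides it; move -1/2x_2^2 to the remainder.
  leading term x_2: no divisor's leading term divides it; move -15/2x_2 to the remainder.
  leading term 1: no divisor's leading term divides it; move -7 to the remainder.
  remainder -1/2x_2^2 - 15/2x_2 - 7 ≠ 0; add g_3 = -1/2x_2^2 - 15/2x_2 - 7 to the basis.

S(f_1,g_3): lcm = x_1x_2^2. S = -11x_1x_2 - 14x_1 - 6x_2^2 - 9x_2.
  leading term x_1x_2: subtract (11/2)·f_1 from -11x_1x_2 - 14x_1 - 6x_2^2 - 9x_2 → 30x_1 - 6x_2^2 - 75x_2 - 99
  leading term x_1: subtract (15/2)·f_2 from 30x_1 - 6x_2^2 - 75x_2 - 99 → -6x_2^2 - 90x_2 - 84
  leading term x_2^2: subtract (12)·g_3 from -6x_2^2 - 90x_2 - 84 → 0
  remainder 0.

S(f_2,g_3): leading monomials are coprime, so the S-polynomial reduces to 0 (Buchberger's first criterion).
Every S-polynomial of the final basis reduces to 0, so we have a Gröbner basis.
Inter-reduce: drop elements whose leading term is divisible by another's, tail-reduce, and make monic.
Reduced Gröbner basis: {x_1 + 1/2x_2 - 1/2, x_2^2 + 15x_2 + 14}.

Buchberger on the second generating set:
h_1 = 16x_1x_2 + 68x_1 - 94x_2 - 146, LT = x_1x_2.
h_2 = 24x_1x_2 + 96x_1 - 144x_2 - 216, LT = x_1x_2.

S(h_1,h_2): lcm = x_1x_2. S = 1/4x_1 + 1/8x_2 - 1/8.
  leading term x_1: no divisor's leading term divides it; move 1/4x_1 to the remainder.
  leading term x_2: no divisor's leading term divides it; move 1/8x_2 to the remainder.
  leading term 1: no divisor's leading term divides it; move -1/8 to the remainder.
  remainder 1/4x_1 + 1/8x_2 - 1/8 ≠ 0; add k_3 = 1/4x_1 + 1/8x_2 - 1/8 to the basis.

S(h_1,k_3): lcm = x_1x_2. S = 17/4x_1 - 1/2x_2^2 - 43/8x_2 - 73/8.
  leading term x_1: subtract (17)·k_3 from 17/4x_1 - 1/2x_2^2 - 43/8x_2 - 73/8 → -1/2x_2^2 - 15/2x_2 - 7
  leading term x_2^2: no divisor's leading term divides it; move -1/2x_2^2 to the remainder.
  leading term x_2: no divisor's leading term divides it; move -15/2x_2 to the remainder.
  leading term 1: no divisor's leading term divides it; move -7 to the remainder.
  remainder -1/2x_2^2 - 15/2x_2 - 7 ≠ 0; add k_4 = -1/2x_2^2 - 15/2x_2 - 7 to the basis.

S(h_2,k_3): lcm = x_1x_2. S = 4x_1 - 1/2x_2^2 - 11/2x_2 - 9.
  leading term x_1: subtract (16)·k_3 from 4x_1 - 1/2x_2^2 - 11/2x_2 - 9 → -1/2x_2^2 - 15/2x_2 - 7
  leading term x_2^2: subtract (1)·k_4 from -1/2x_2^2 - 15/2x_2 - 7 → 0
  remainder 0.

S(h_1,k_4): lcm = x_1x_2^2. S = -43/4x_1x_2 - 14x_1 - 47/8x_2^2 - 73/8x_2.
  leading term x_1x_2: subtract (-43/64)·h_1 from -43/4x_1x_2 - 14x_1 - 47/8x_2^2 - 73/8x_2 → 507/16x_1 - 47/8x_2^2 - 2313/32x_2 - 3139/32
  leading term x_1: subtract (507/4)·k_3 from 507/16x_1 - 47/8x_2^2 - 2313/32x_2 - 3139/32 → -47/8x_2^2 - 705/8x_2 - 329/4
  leading term x_2^2: subtract (47/4)·k_4 from -47/8x_2^2 - 705/8x_2 - 329/4 → 0
  remainder 0.

S(h_2,k_4): lcm = x_1x_2^2. S = -11x_1x_2 - 14x_1 - 6x_2^2 - 9x_2.
  leading term x_1x_2: subtract (-11/16)·h_1 from -11x_1x_2 - 14x_1 - 6x_2^2 - 9x_2 → 131/4x_1 - 6x_2^2 - 589/8x_2 - 803/8
  leading term x_1: subtract (131)·k_3 from 131/4x_1 - 6x_2^2 - 589/8x_2 - 803/8 → -6x_2^2 - 90x_2 - 84
  leading term x_2^2: subtract (12)·k_4 from -6x_2^2 - 90x_2 - 84 → 0
  remainder 0.

S(k_3,k_4): leading monomials are coprime, so the S-polynomial reduces to 0 (Buchberger's first criterion).
Every S-polynomial of the final basis reduces to 0, so we have a Gröbner basis.
Inter-reduce: drop elements whose leading term is divisible by another's, tail-reduce, and make monic.
Reduced Gröbner basis: {x_1 + 1/2x_2 - 1/2, x_2^2 + 15x_2 + 14}.

These coincide, so the ideals are equal.

Yes, the ideals are equal.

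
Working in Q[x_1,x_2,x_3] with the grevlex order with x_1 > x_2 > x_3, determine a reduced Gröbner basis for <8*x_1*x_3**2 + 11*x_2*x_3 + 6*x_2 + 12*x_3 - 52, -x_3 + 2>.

f_1 = 8*x_1*x_3**2 + 11*x_2*x_3 + 6*x_2 + 12*x_3 - 52, LT = x_1*x_3**2.
f_2 = -x_3 + 2, LT = x_3.

S(f_1,f_2): lcm = x_1*x_3**2. S = 2*x_1*x_3 + 11/8*x_2*x_3 + 3/4*x_2 + 3/2*x_3 - 13/2.
  reduce S modulo (f_1, f_2):
  remainder 4*x_1 + 7/2*x_2 - 7/2 ≠ 0; add g_3 = 4*x_1 + 7/2*x_2 - 7/2 to the basis.

The other S-polynomials (S(f_1,g_3), S(f_2,g_3)) all reduce to 0 modulo the current basis, so we have a Gröbner basis.
Inter-reduce: drop elements whose leading term is divisible by another's, tail-reduce, and make monic.

G = {x_1 + 7/8*x_2 - 7/8, x_3 - 2}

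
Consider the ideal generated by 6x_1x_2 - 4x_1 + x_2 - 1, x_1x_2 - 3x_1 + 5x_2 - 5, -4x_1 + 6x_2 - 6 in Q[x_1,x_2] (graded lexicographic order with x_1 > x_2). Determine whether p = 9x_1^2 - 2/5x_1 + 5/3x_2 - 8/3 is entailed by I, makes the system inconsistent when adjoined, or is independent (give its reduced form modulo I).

First compute the reduced Gröbner basis of I by Buchberger's algorithm.
f_1 = 6x_1x_2 - 4x_1 + x_2 - 1, LT = x_1x_2.
f_2 = x_1x_2 - 3x_1 + 5x_2 - 5, LT = x_1x_2.
f_3 = -4x_1 + 6x_2 - 6, LT = x_1.

S(f_1,f_2): lcm = x_1x_2. S = 7/3x_1 - 29/6x_2 + 29/6.
  leading term x_1: subtract (-7/12)·f_3 from 7/3x_1 - 29/6x_2 + 29/6 → -4/3x_2 + 4/3
  leading term x_2: no divisor's leading term divides it; move -4/3x_2 to the remainder.
  leading term 1: no divisor's leading term divides it; move 4/3 to the remainder.
  remainder -4/3x_2 + 4/3 ≠ 0; add h_4 = -4/3x_2 + 4/3 to the basis.

S(f_1,f_3): lcm = x_1x_2. S = 3/2x_2^2 - 2/3x_1 - 4/3x_2 - 1/6.
  leading term x_2^2: subtract (-9/8x_2)·h_4 from 3/2x_2^2 - 2/3x_1 - 4/3x_2 - 1/6 → -2/3x_1 + 1/6x_2 - 1/6
  leading term x_1: subtract (1/6)·f_3 from -2/3x_1 + 1/6x_2 - 1/6 → -5/6x_2 + 5/6
  leading term x_2: subtract (5/8)·h_4 from -5/6x_2 + 5/6 → 0
  remainder 0.

S(f_2,f_3): lcm = x_1x_2. S = 3/2x_2^2 - 3x_1 + 7/2x_2 - 5.
  leading term x_2^2: subtract (-9/8x_2)·h_4 from 3/2x_2^2 - 3x_1 + 7/2x_2 - 5 → -3x_1 + 5x_2 - 5
  leading term x_1: subtract (3/4)·f_3 from -3x_1 + 5x_2 - 5 → 1/2x_2 - 1/2
  leading term x_2: subtract (-3/8)·h_4 from 1/2x_2 - 1/2 → 0
  remainder 0.

S(f_1,h_4): lcm = x_1x_2. S = 1/3x_1 + 1/6x_2 - 1/6.
  leading term x_1: subtract (-1/12)·f_3 from 1/3x_1 + 1/6x_2 - 1/6 → 2/3x_2 - 2/3
  leading term x_2: subtract (-1/2)·h_4 from 2/3x_2 - 2/3 → 0
  remainder 0.

S(f_2,h_4): lcm = x_1x_2. S = -2x_1 + 5x_2 - 5.
  leading term x_1: subtract (1/2)·f_3 from -2x_1 + 5x_2 - 5 → 2x_2 - 2
  leading term x_2: subtract (-3/2)·h_4 from 2x_2 - 2 → 0
  remainder 0.

S(f_3,h_4): leading monomials are coprime, so the S-polynomial reduces to 0 (Buchberger's first criterion).
Every S-polynomial of the final basis reduces to 0, so we have a Gröbner basis.
Inter-reduce: drop elements whose leading term is divisible by another's, tail-reduce, and make monic.
Reduced Gröbner basis: {x_1, x_2 - 1}.
Label its elements g_1 = x_1, g_2 = x_2 - 1.

Reduce p = 9x_1^2 - 2/5x_1 + 5/3x_2 - 8/3 modulo G:
  leading term x_1^2: subtract (9x_1)·g_1 from 9x_1^2 - 2/5x_1 + 5/3x_2 - 8/3 → -2/5x_1 + 5/3x_2 - 8/3
  leading term x_1: subtract (-2/5)·g_1 from -2/5x_1 + 5/3x_2 - 8/3 → 5/3x_2 - 8/3
  leading term x_2: subtract (5/3)·g_2 from 5/3x_2 - 8/3 → -1
  leading term 1: no divisor's leading term divides it; move -1 to the remainder.
  normal form = -1.
The normal form is nonzero, so p ∉ I. Since p minus its normal form lies in I, I + (p) = I + (r) where r = -1; decide whether this ideal is the whole ring.
Here r = -1 is a nonzero constant, hence a unit: 1 ∈ I + (p), the Gröbner basis of I + (p) is {1}, and the enlarged system has no common solution — adjoining p is inconsistent.

Adjoining 9x_1^2 - 2/5x_1 + 5/3x_2 - 8/3 makes the ideal the whole ring: the system is inconsistent.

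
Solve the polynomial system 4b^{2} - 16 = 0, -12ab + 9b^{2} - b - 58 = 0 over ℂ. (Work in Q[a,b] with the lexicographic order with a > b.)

{(5/6, -2), (-1, 2)}

Compute a lex Gröbner basis by Buchberger's algorithm.
f_1 = 4b^{2} - 16, LT = b^{2}.
f_2 = -12ab + 9b^{2} - b - 58, LT = ab.

S(f_1,f_2): lcm = ab^{2}. S = -4a + \tfrac{3}{4}b^{3} - \tfrac{1}{12}b^{2} - \tfrac{29}{6}b.
  leading term a: no divisor's leading term divides it; move -4a to the remainder.
  leading term b^{3}: subtract (\tfrac{3}{16}b)·f_1 from \tfrac{3}{4}b^{3} - \tfrac{1}{12}b^{2} - \tfrac{29}{6}b → -\tfrac{1}{12}b^{2} - \tfrac{11}{6}b
  leading term b^{2}: subtract (-\tfrac{1}{48})·f_1 from -\tfrac{1}{12}b^{2} - \tfrac{11}{6}b → -\tfrac{11}{6}b - \tfrac{1}{3}
  leading term b: no divisor's leading term divides it; move -\tfrac{11}{6}b to the remainder.
  leading term 1: no divisor's leading term divides it; move -\tfrac{1}{3} to the remainder.
  remainder -4a - \tfrac{11}{6}b - \tfrac{1}{3} ≠ 0; add h_3 = -4a - \tfrac{11}{6}b - \tfrac{1}{3} to the basis.

The other S-polynomials (S(f_1,h_3), S(f_2,h_3)) all reduce to 0 modulo the current basis, so we have a Gröbner basis.
Inter-reduce: drop elements whose leading term is divisible by another's, tail-reduce, and make monic.
Reduced Gröbner basis: {a + \tfrac{11}{24}b + \tfrac{1}{12}, b^{2} - 4}.

From the last basis element, b^{2} - 4 = 0, so b takes values in {-2, 2}. Each choice, substituted upward through the basis, yields the corresponding point(s) of the solution set.
  b = -2: the earlier basis element becomes a - \tfrac{5}{6} = 0, giving a = 5/6 — point (5/6, -2).
  b = 2: the earlier basis element becomes a + 1 = 0, giving a = -1 — point (-1, 2).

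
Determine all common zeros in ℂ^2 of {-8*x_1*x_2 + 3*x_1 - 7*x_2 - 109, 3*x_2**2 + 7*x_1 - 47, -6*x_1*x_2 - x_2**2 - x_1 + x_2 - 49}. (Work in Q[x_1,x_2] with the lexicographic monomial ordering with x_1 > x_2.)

{(5, -2)}

Compute a lex Gröbner basis by Buchberger's algorithm.
f_1 = -8*x_1*x_2 + 3*x_1 - 7*x_2 - 109, LT = x_1*x_2.
f_2 = 7*x_1 + 3*x_2**2 - 47, LT = x_1.
f_3 = -6*x_1*x_2 - x_1 - x_2**2 + x_2 - 49, LT = x_1*x_2.

S(f_1,f_2): lcm = x_1*x_2. S = -3/8*x_1 - 3/7*x_2**3 + 425/56*x_2 + 109/8.
  leading term x_1: subtract (-3/56)·f_2 from -3/8*x_1 - 3/7*x_2**3 + 425/56*x_2 + 109/8 → -3/7*x_2**3 + 9/56*x_2**2 + 425/56*x_2 + 311/28
  leading term x_2**3: no divisor's leading term divides it; move -3/7*x_2**3 to the remainder.
  leading term x_2**2: no divisor's leading term divides it; move 9/56*x_2**2 to the remainder.
  leading term x_2: no divisor's leading term divides it; move 425/56*x_2 to the remainder.
  leading term 1: no divisor's leading term divides it; move 311/28 to the remainder.
  remainder -3/7*x_2**3 + 9/56*x_2**2 + 425/56*x_2 + 311/28 ≠ 0; add h_4 = -3/7*x_2**3 + 9/56*x_2**2 + 425/56*x_2 + 311/28 to the basis.

S(f_1,f_3): lcm = x_1*x_2. S = -13/24*x_1 - 1/6*x_2**2 + 25/24*x_2 + 131/24.
  leading term x_1: subtract (-13/168)·f_2 from -13/24*x_1 - 1/6*x_2**2 + 25/24*x_2 + 131/24 → 11/168*x_2**2 + 25/24*x_2 + 51/28
  leading term x_2**2: no divisor's leading term divides it; move 11/168*x_2**2 to the remainder.
  leading term x_2: no divisor's leading term divides it; move 25/24*x_2 to the remainder.
  leading term 1: no divisor's leading term divides it; move 51/28 to the remainder.
  remainder 11/168*x_2**2 + 25/24*x_2 + 51/28 ≠ 0; add h_5 = 11/168*x_2**2 + 25/24*x_2 + 51/28 to the basis.

S(f_3,h_4): lcm = x_1*x_2**3. S = 13/24*x_1*x_2**2 + 425/24*x_1*x_2 + 311/12*x_1 + 1/6*x_2**4 - 1/6*x_2**3 + 49/6*x_2**2.
  leading term x_1*x_2**2: subtract (-13/192*x_2)·f_1 from 13/24*x_1*x_2**2 + 425/24*x_1*x_2 + 311/12*x_1 + 1/6*x_2**4 - 1/6*x_2**3 + 49/6*x_2**2 → 3439/192*x_1*x_2 + 311/12*x_1 + 1/6*x_2**4 - 1/6*x_2**3 + 1477/192*x_2**2 - 1417/192*x_2
  leading term x_1*x_2: subtract (-3439/1536)·f_1 from 3439/192*x_1*x_2 + 311/12*x_1 + 1/6*x_2**4 - 1/6*x_2**3 + 1477/192*x_2**2 - 1417/192*x_2 → 50125/1536*x_1 + 1/6*x_2**4 - 1/6*x_2**3 + 1477/192*x_2**2 - 11803/512*x_2 - 374851/1536
  leading term x_1: subtract (50125/10752)·f_2 from 50125/1536*x_1 + 1/6*x_2**4 - 1/6*x_2**3 + 1477/192*x_2**2 - 11803/512*x_2 - 374851/1536 → 1/6*x_2**4 - 1/6*x_2**3 - 67663/10752*x_2**2 - 11803/512*x_2 - 134041/5376
  leading term x_2**4: subtract (-7/18*x_2)·h_4 from 1/6*x_2**4 - 1/6*x_2**3 - 67663/10752*x_2**2 - 11803/512*x_2 - 134041/5376 → -5/48*x_2**3 - 107789/32256*x_2**2 - 86323/4608*x_2 - 134041/5376
  leading term x_2**3: subtract (35/144)·h_4 from -5/48*x_2**3 - 107789/32256*x_2**2 - 86323/4608*x_2 - 134041/5376 → -109049/32256*x_2**2 - 94823/4608*x_2 - 445663/16128
  leading term x_2**2: subtract (-109049/2112)·h_5 from -109049/32256*x_2**2 - 94823/4608*x_2 - 445663/16128 → 420793/12672*x_2 + 420793/6336
  leading term x_2: no divisor's leading term divides it; move 420793/12672*x_2 to the remainder.
  leading term 1: no divisor's leading term divides it; move 420793/6336 to the remainder.
  remainder 420793/12672*x_2 + 420793/6336 ≠ 0; add h_6 = 420793/12672*x_2 + 420793/6336 to the basis.

The other S-polynomials (S(f_2,f_3), S(f_1,h_4), S(f_2,h_4), S(f_1,h_5), S(f_2,h_5), S(f_3,h_5), S(h_4,h_5), S(f_1,h_6), S(f_2,h_6), S(f_3,h_6), S(h_4,h_6), S(h_5,h_6)) all reduce to 0 modulo the current basis, so we have a Gröbner basis.
Inter-reduce: drop elements whose leading term is divisible by another's, tail-reduce, and make monic.
Reduced Gröbner basis: {x_1 - 5, x_2 + 2}.

A lex Gröbner basis eliminates variables successively. Here x_2 + 2 depends only on x_2, with roots {-2}; lifting each root through the earlier basis elements recovers the full solutions.
  x_2 = -2: the earlier basis element becomes x_1 - 5 = 0, giving x_1 = 5 — point (5, -2).
Each listed point satisfies every original equation (direct substitution).
Zero-dimensionality of the ideal guarantees finitely many solutions over ℂ.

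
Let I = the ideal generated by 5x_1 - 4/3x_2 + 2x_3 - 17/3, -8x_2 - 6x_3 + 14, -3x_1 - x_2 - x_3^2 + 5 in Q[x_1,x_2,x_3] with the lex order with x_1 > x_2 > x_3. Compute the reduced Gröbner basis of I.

G = {x_1 + 3/5x_3 - 8/5, x_2 + 3/4x_3 - 7/4, x_3^2 - 51/20x_3 + 31/20}

The reduced Gröbner basis is the canonical form of the ideal for this ordering.

f_1 = 5x_1 - 4/3x_2 + 2x_3 - 17/3, LT = x_1.
f_2 = -8x_2 - 6x_3 + 14, LT = x_2.
f_3 = -3x_1 - x_2 - x_3^2 + 5, LT = x_1.

S(f_1,f_3): lcm = x_1. S = -3/5x_2 - 1/3x_3^2 + 2/5x_3 + 8/15.
  leading term x_2: subtract (3/40)·f_2 from -3/5x_2 - 1/3x_3^2 + 2/5x_3 + 8/15 → -1/3x_3^2 + 17/20x_3 - 31/60
  leading term x_3^2: no divisor's leading term divides it; move -1/3x_3^2 to the remainder.
  leading term x_3: no divisor's leading term divides it; move 17/20x_3 to the remainder.
  leading term 1: no divisor's leading term divides it; move -31/60 to the remainder.
  remainder -1/3x_3^2 + 17/20x_3 - 31/60 ≠ 0; add g_4 = -1/3x_3^2 + 17/20x_3 - 31/60 to the basis.

The other S-polynomials (S(f_1,f_2), S(f_2,f_3), S(f_1,g_4), S(f_2,g_4), S(f_3,g_4)) all reduce to 0 modulo the current basis, so we have a Gröbner basis.
Inter-reduce: drop elements whose leading term is divisible by another's, tail-reduce, and make monic.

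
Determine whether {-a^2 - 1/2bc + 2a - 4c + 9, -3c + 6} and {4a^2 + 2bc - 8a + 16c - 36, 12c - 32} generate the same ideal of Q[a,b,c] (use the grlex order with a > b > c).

Two ideals are equal iff their reduced Gröbner bases coincide (the reduced basis is unique for a fixed ordering).
Buchberger on the first generating set:
f_1 = -a^2 - 1/2bc + 2a - 4c + 9, LT = a^2.
f_2 = -3c + 6, LT = c.

S(f_1,f_2): leading monomials are coprime, so the S-polynomial reduces to 0 (Buchberger's first criterion).
Every S-polynomial of the final basis reduces to 0, so we have a Gröbner basis.
Inter-reduce: drop elements whose leading term is divisible by another's, tail-reduce, and make monic.
Reduced Gröbner basis: {a^2 - 2a + b - 1, c - 2}.

Buchberger on the second generating set:
h_1 = 4a^2 + 2bc - 8a + 16c - 36, LT = a^2.
h_2 = 12c - 32, LT = c.

S(h_1,h_2): leading monomials are coprime, so the S-polynomial reduces to 0 (Buchberger's first criterion).
Every S-polynomial of the final basis reduces to 0, so we have a Gröbner basis.
Inter-reduce: drop elements whose leading term is divisible by another's, tail-reduce, and make monic.
Reduced Gröbner basis: {a^2 - 2a + 4/3b + 5/3, c - 8/3}.

Since the reduced bases disagree, the two ideals are not the same.

No, the ideals differ.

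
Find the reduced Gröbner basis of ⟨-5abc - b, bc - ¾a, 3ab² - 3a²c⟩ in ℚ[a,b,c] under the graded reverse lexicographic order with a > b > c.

G = {ac² - ¾ab, a² + 4/15b, b² - ac, bc - ¾a}

f_1 = -5abc - b, LT = abc.
f_2 = bc - ¾a, LT = bc.
f_3 = 3ab² - 3a²c, LT = ab².

S(f_1,f_2): lcm = abc. S = ¾a² + ⅕b.
  leading term a²: no divisor's leading term divides it; move ¾a² to the remainder.
  leading term b: no divisor's leading term divides it; move ⅕b to the remainder.
  remainder ¾a² + ⅕b ≠ 0; add g_4 = ¾a² + ⅕b to the basis.

S(f_1,f_3): lcm = ab²c. S = a²c² + ⅕b².
  leading term a²c²: subtract (4/3c²)·g_4 from a²c² + ⅕b² → -4/15bc² + ⅕b²
  leading term bc²: subtract (-4/15c)·f_2 from -4/15bc² + ⅕b² → ⅕b² - ⅕ac
  leading term b²: no divisor's leading term divides it; move ⅕b² to the remainder.
  leading term ac: no divisor's leading term divides it; move -⅕ac to the remainder.
  remainder ⅕b² - ⅕ac ≠ 0; add g_5 = ⅕b² - ⅕ac to the basis.

S(f_2,g_5): lcm = b²c. S = ac² - ¾ab.
  leading term ac²: no divisor's leading term divides it; move ac² to the remainder.
  leading term ab: no divisor's leading term divides it; move -¾ab to the remainder.
  remainder ac² - ¾ab ≠ 0; add g_6 = ac² - ¾ab to the basis.

The other S-polynomials (S(f_2,f_3), S(f_1,g_4), S(f_2,g_4), S(f_3,g_4), S(f_1,g_5), S(f_3,g_5), S(g_4,g_5), S(f_1,g_6), S(f_2,g_6), S(f_3,g_6), S(g_4,g_6), S(g_5,g_6)) all reduce to 0 modulo the current basis, so we have a Gröbner basis.
Inter-reduce: drop elements whose leading term is divisible by another's, tail-reduce, and make monic.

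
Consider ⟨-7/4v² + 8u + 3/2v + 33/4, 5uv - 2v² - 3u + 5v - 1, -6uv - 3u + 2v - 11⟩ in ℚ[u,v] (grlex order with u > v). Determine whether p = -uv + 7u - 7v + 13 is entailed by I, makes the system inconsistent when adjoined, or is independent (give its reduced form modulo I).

First compute the reduced Gröbner basis of I by Buchberger's algorithm.
f_1 = -7/4v² + 8u + 3/2v + 33/4, LT = v².
f_2 = 5uv - 2v² - 3u + 5v - 1, LT = uv.
f_3 = -6uv - 3u + 2v - 11, LT = uv.

S(f_1,f_2): lcm = uv². S = ⅖v³ - 32/7u² - 9/35uv - v² - 33/7u + ⅕v.
  leading term v³: subtract (-8/35v)·f_1 from ⅖v³ - 32/7u² - 9/35uv - v² - 33/7u + ⅕v → -32/7u² + 11/7uv - 23/35v² - 33/7u + 73/35v
  leading term u²: no divisor's leading term divides it; move -32/7u² to the remainder.
  leading term uv: subtract (11/35)·f_2 from 11/7uv - 23/35v² - 33/7u + 73/35v → -1/35v² - 132/35u + 18/35v + 11/35
  leading term v²: subtract (4/245)·f_1 from -1/35v² - 132/35u + 18/35v + 11/35 → -956/245u + 24/49v + 44/245
  leading term u: no divisor's leading term divides it; move -956/245u to the remainder.
  leading term v: no divisor's leading term divides it; move 24/49v to the remainder.
  leading term 1: no divisor's leading term divides it; move 44/245 to the remainder.
  remainder -32/7u² - 956/245u + 24/49v + 44/245 ≠ 0; add h_4 = -32/7u² - 956/245u + 24/49v + 44/245 to the basis.

S(f_1,f_3): lcm = uv². S = -32/7u² - 19/14uv + ⅓v² - 33/7u - 11/6v.
  leading term u²: subtract (1)·h_4 from -32/7u² - 19/14uv + ⅓v² - 33/7u - 11/6v → -19/14uv + ⅓v² - 199/245u - 683/294v - 44/245
  leading term uv: subtract (-19/70)·f_2 from -19/14uv + ⅓v² - 199/245u - 683/294v - 44/245 → -22/105v² - 797/490u - 142/147v - 221/490
  leading term v²: subtract (88/735)·f_1 from -22/105v² - 797/490u - 142/147v - 221/490 → -3799/1470u - 842/735v - 141/98
  leading term u: no divisor's leading term divides it; move -3799/1470u to the remainder.
  leading term v: no divisor's leading term divides it; move -842/735v to the remainder.
  leading term 1: no divisor's leading term divides it; move -141/98 to the remainder.
  remainder -3799/1470u - 842/735v - 141/98 ≠ 0; add h_5 = -3799/1470u - 842/735v - 141/98 to the basis.

S(f_2,f_3): lcm = uv. S = -⅖v² - 11/10u + 4/3v - 61/30.
  leading term v²: subtract (8/35)·f_1 from -⅖v² - 11/10u + 4/3v - 61/30 → -41/14u + 104/105v - 823/210
  leading term u: subtract (4305/3799)·h_5 from -41/14u + 104/105v - 823/210 → 130418/56985v - 130418/56985
  leading term v: no divisor's leading term divides it; move 130418/56985v to the remainder.
  leading term 1: no divisor's leading term divides it; move -130418/56985 to the remainder.
  remainder 130418/56985v - 130418/56985 ≠ 0; add h_6 = 130418/56985v - 130418/56985 to the basis.

The other S-polynomials (S(f_1,h_4), S(f_2,h_4), S(f_3,h_4), S(f_1,h_5), S(f_2,h_5), S(f_3,h_5), S(h_4,h_5), S(f_1,h_6), S(f_2,h_6), S(f_3,h_6), S(h_4,h_6), S(h_5,h_6)) all reduce to 0 modulo the current basis, so we have a Gröbner basis.
Inter-reduce: drop elements whose leading term is divisible by another's, tail-reduce, and make monic.
Reduced Gröbner basis: {u + 1, v - 1}.
Label its elements g_1 = u + 1, g_2 = v - 1.

Reduce p = -uv + 7u - 7v + 13 modulo G:
  leading term uv: subtract (-v)·g_1 from -uv + 7u - 7v + 13 → 7u - 6v + 13
  leading term u: subtract (7)·g_1 from 7u - 6v + 13 → -6v + 6
  leading term v: subtract (-6)·g_2 from -6v + 6 → 0
  normal form = 0.
Since the normal form is 0, p ∈ I.

-uv + 7u - 7v + 13 lies in I (it reduces to 0).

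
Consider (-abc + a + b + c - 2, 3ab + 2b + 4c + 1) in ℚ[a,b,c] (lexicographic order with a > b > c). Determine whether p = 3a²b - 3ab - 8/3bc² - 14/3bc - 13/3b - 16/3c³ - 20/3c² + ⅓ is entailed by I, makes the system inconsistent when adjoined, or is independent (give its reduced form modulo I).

First compute the reduced Gröbner basis of I by Buchberger's algorithm.
f_1 = -abc + a + b + c - 2, LT = abc.
f_2 = 3ab + 2b + 4c + 1, LT = ab.

S(f_1,f_2): lcm = abc. S = -a - ⅔bc - b - 4/3c² - 4/3c + 2.
  reduce S modulo (f_1, f_2):
  remainder -a - ⅔bc - b - 4/3c² - 4/3c + 2 ≠ 0; add h_3 = -a - ⅔bc - b - 4/3c² - 4/3c + 2 to the basis.

S(f_1,h_3): lcm = abc. S = -a - ⅔b²c² - b²c - 4/3bc³ - 4/3bc² + 2bc - b - c + 2.
  reduce S modulo (f_1, f_2, h_3):
  remainder -⅔b²c² - b²c - 4/3bc³ - 4/3bc² + 8/3bc + 4/3c² + ⅓c ≠ 0; add h_4 = -⅔b²c² - b²c - 4/3bc³ - 4/3bc² + 8/3bc + 4/3c² + ⅓c to the basis.

S(f_2,h_3): lcm = ab. S = -⅔b²c - b² - 4/3bc² - 4/3bc + 8/3b + 4/3c + ⅓.
  reduce S modulo (f_1, f_2, h_3, h_4):
  remainder -⅔b²c - b² - 4/3bc² - 4/3bc + 8/3b + 4/3c + ⅓ ≠ 0; add h_5 = -⅔b²c - b² - 4/3bc² - 4/3bc + 8/3b + 4/3c + ⅓ to the basis.

The other S-polynomials (S(f_1,h_4), S(f_2,h_4), S(h_3,h_4), S(f_1,h_5), S(f_2,h_5), S(h_3,h_5), S(h_4,h_5)) all reduce to 0 modulo the current basis, so we have a Gröbner basis.
Inter-reduce: drop elements whose leading term is divisible by another's, tail-reduce, and make monic.
Reduced Gröbner basis: {a + ⅔bc + b + 4/3c² + 4/3c - 2, b²c + 3/2b² + 2bc² + 2bc - 4b - 2c - ½}.
Label its elements g_1 = a + ⅔bc + b + 4/3c² + 4/3c - 2, g_2 = b²c + 3/2b² + 2bc² + 2bc - 4b - 2c - ½.

Reduce p = 3a²b - 3ab - 8/3bc² - 14/3bc - 13/3b - 16/3c³ - 20/3c² + ⅓ modulo G:
  leading term a²b: subtract (3ab)·g_1 from 3a²b - 3ab - 8/3bc² - 14/3bc - 13/3b - 16/3c³ - 20/3c² + ⅓ → -2ab²c - 3ab² - 4abc² - 4abc + 3ab - 8/3bc² - 14/3bc - 13/3b - 16/3c³ - 20/3c² + ⅓
  leading term ab²c: subtract (-2b²c)·g_1 from -2ab²c - 3ab² - 4abc² - 4abc + 3ab - 8/3bc² - 14/3bc - 13/3b - 16/3c³ - 20/3c² + ⅓ → -3ab² - 4abc² - 4abc + 3ab + 4/3b³c² + 2b³c + 8/3b²c³ + 8/3b²c² - 4b²c - 8/3bc² - 14/3bc - 13/3b - 16/3c³ - 20/3c² + ⅓
  leading term ab²: subtract (-3b²)·g_1 from -3ab² - 4abc² - 4abc + 3ab + 4/3b³c² + 2b³c + 8/3b²c³ + 8/3b²c² - 4b²c - 8/3bc² - 14/3bc - 13/3b - 16/3c³ - 20/3c² + ⅓ → -4abc² - 4abc + 3ab + 4/3b³c² + 4b³c + 3b³ + 8/3b²c³ + 20/3b²c² - 6b² - 8/3bc² - 14/3bc - 13/3b - 16/3c³ - 20/3c² + ⅓
  leading term abc²: subtract (-4bc²)·g_1 from -4abc² - 4abc + 3ab + 4/3b³c² + 4b³c + 3b³ + 8/3b²c³ + 20/3b²c² - 6b² - 8/3bc² - 14/3bc - 13/3b - 16/3c³ - 20/3c² + ⅓ → -4abc + 3ab + 4/3b³c² + 4b³c + 3b³ + 16/3b²c³ + 32/3b²c² - 6b² + 16/3bc⁴ + 16/3bc³ - 32/3bc² - 14/3bc - 13/3b - 16/3c³ - 20/3c² + ⅓
  leading term abc: subtract (-4bc)·g_1 from -4abc + 3ab + 4/3b³c² + 4b³c + 3b³ + 16/3b²c³ + 32/3b²c² - 6b² + 16/3bc⁴ + 16/3bc³ - 32/3bc² - 14/3bc - 13/3b - 16/3c³ - 20/3c² + ⅓ → 3ab + 4/3b³c² + 4b³c + 3b³ + 16/3b²c³ + 40/3b²c² + 4b²c - 6b² + 16/3bc⁴ + 32/3bc³ - 16/3bc² - 38/3bc - 13/3b - 16/3c³ - 20/3c² + ⅓
  leading term ab: subtract (3b)·g_1 from 3ab + 4/3b³c² + 4b³c + 3b³ + 16/3b²c³ + 40/3b²c² + 4b²c - 6b² + 16/3bc⁴ + 32/3bc³ - 16/3bc² - 38/3bc - 13/3b - 16/3c³ - 20/3c² + ⅓ → 4/3b³c² + 4b³c + 3b³ + 16/3b²c³ + 40/3b²c² + 2b²c - 9b² + 16/3bc⁴ + 32/3bc³ - 28/3bc² - 50/3bc + 5/3b - 16/3c³ - 20/3c² + ⅓
  leading term b³c²: subtract (4/3bc)·g_2 from 4/3b³c² + 4b³c + 3b³ + 16/3b²c³ + 40/3b²c² + 2b²c - 9b² + 16/3bc⁴ + 32/3bc³ - 28/3bc² - 50/3bc + 5/3b - 16/3c³ - 20/3c² + ⅓ → 2b³c + 3b³ + 8/3b²c³ + 32/3b²c² + 22/3b²c - 9b² + 16/3bc⁴ + 32/3bc³ - 20/3bc² - 16bc + 5/3b - 16/3c³ - 20/3c² + ⅓
  leading term b³c: subtract (2b)·g_2 from 2b³c + 3b³ + 8/3b²c³ + 32/3b²c² + 22/3b²c - 9b² + 16/3bc⁴ + 32/3bc³ - 20/3bc² - 16bc + 5/3b - 16/3c³ - 20/3c² + ⅓ → 8/3b²c³ + 20/3b²c² + 10/3b²c - b² + 16/3bc⁴ + 32/3bc³ - 20/3bc² - 12bc + 8/3b - 16/3c³ - 20/3c² + ⅓
  leading term b²c³: subtract (8/3c²)·g_2 from 8/3b²c³ + 20/3b²c² + 10/3b²c - b² + 16/3bc⁴ + 32/3bc³ - 20/3bc² - 12bc + 8/3b - 16/3c³ - 20/3c² + ⅓ → 8/3b²c² + 10/3b²c - b² + 16/3bc³ + 4bc² - 12bc + 8/3b - 16/3c² + ⅓
  leading term b²c²: subtract (8/3c)·g_2 from 8/3b²c² + 10/3b²c - b² + 16/3bc³ + 4bc² - 12bc + 8/3b - 16/3c² + ⅓ → -⅔b²c - b² - 4/3bc² - 4/3bc + 8/3b + 4/3c + ⅓
  leading term b²c: subtract (-⅔)·g_2 from -⅔b²c - b² - 4/3bc² - 4/3bc + 8/3b + 4/3c + ⅓ → 0
  normal form = 0.
Since the normal form is 0, p ∈ I.

The remainder on division by a Gröbner basis is unique — it is the normal form.

3a²b - 3ab - 8/3bc² - 14/3bc - 13/3b - 16/3c³ - 20/3c² + ⅓ lies in I (it reduces to 0).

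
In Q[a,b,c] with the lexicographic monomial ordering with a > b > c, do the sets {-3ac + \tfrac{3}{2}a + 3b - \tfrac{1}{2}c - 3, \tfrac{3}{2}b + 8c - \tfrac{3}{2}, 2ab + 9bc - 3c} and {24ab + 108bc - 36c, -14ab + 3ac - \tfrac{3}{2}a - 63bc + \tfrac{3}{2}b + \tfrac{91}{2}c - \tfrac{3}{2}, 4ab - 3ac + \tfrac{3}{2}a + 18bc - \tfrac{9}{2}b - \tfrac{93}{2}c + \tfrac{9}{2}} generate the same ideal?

Since reduced Gröbner bases are canonical representatives of ideals under a given ordering, it suffices to compute and compare them.
Buchberger on the first generating set:
f_1 = -3ac + \tfrac{3}{2}a + 3b - \tfrac{1}{2}c - 3, LT = ac.
f_2 = \tfrac{3}{2}b + 8c - \tfrac{3}{2}, LT = b.
f_3 = 2ab + 9bc - 3c, LT = ab.

S(f_1,f_3): lcm = abc. S = -\tfrac{1}{2}ab - b^{2} - \tfrac{9}{2}bc^{2} + \tfrac{1}{6}bc + b + \tfrac{3}{2}c^{2}.
  reduce S modulo (f_1, f_2, f_3):
  remainder \tfrac{5}{6}a + 24c^{3} - \tfrac{97}{3}c^{2} - \tfrac{55}{6}c ≠ 0; add g_4 = \tfrac{5}{6}a + 24c^{3} - \tfrac{97}{3}c^{2} - \tfrac{55}{6}c to the basis.

S(f_2,f_3): lcm = ab. S = \tfrac{16}{3}ac - a - \tfrac{9}{2}bc + \tfrac{3}{2}c.
  reduce S modulo (f_1, f_2, f_3, g_4):
  remainder -48c^{3} + \tfrac{266}{3}c^{2} - 14c ≠ 0; add g_5 = -48c^{3} + \tfrac{266}{3}c^{2} - 14c to the basis.

The other S-polynomials (S(f_1,f_2), S(f_1,g_4), S(f_2,g_4), S(f_3,g_4), S(f_1,g_5), S(f_2,g_5), S(f_3,g_5), S(g_4,g_5)) all reduce to 0 modulo the current basis, so we have a Gröbner basis.
Inter-reduce: drop elements whose leading term is divisible by another's, tail-reduce, and make monic.
Reduced Gröbner basis: {a + \tfrac{72}{5}c^{2} - \tfrac{97}{5}c, b + \tfrac{16}{3}c - 1, c^{3} - \tfrac{133}{72}c^{2} + \tfrac{7}{24}c}.

Buchberger on the second generating set:
h_1 = 24ab + 108bc - 36c, LT = ab.
h_2 = -14ab + 3ac - \tfrac{3}{2}a - 63bc + \tfrac{3}{2}b + \tfrac{91}{2}c - \tfrac{3}{2}, LT = ab.
h_3 = 4ab - 3ac + \tfrac{3}{2}a + 18bc - \tfrac{9}{2}b - \tfrac{93}{2}c + \tfrac{9}{2}, LT = ab.

S(h_1,h_2): lcm = ab. S = \tfrac{3}{14}ac - \tfrac{3}{28}a + \tfrac{3}{28}b + \tfrac{7}{4}c - \tfrac{3}{28}.
  reduce S modulo (h_1, h_2, h_3):
  remainder \tfrac{3}{14}ac - \tfrac{3}{28}a + \tfrac{3}{28}b + \tfrac{7}{4}c - \tfrac{3}{28} ≠ 0; add k_4 = \tfrac{3}{14}ac - \tfrac{3}{28}a + \tfrac{3}{28}b + \tfrac{7}{4}c - \tfrac{3}{28} to the basis.

S(h_1,h_3): lcm = ab. S = \tfrac{3}{4}ac - \tfrac{3}{8}a + \tfrac{9}{8}b + \tfrac{81}{8}c - \tfrac{9}{8}.
  reduce S modulo (h_1, h_2, h_3, k_4):
  remainder \tfrac{3}{4}b + 4c - \tfrac{3}{4} ≠ 0; add k_5 = \tfrac{3}{4}b + 4c - \tfrac{3}{4} to the basis.

S(h_1,k_4): lcm = abc. S = \tfrac{1}{2}ab - \tfrac{1}{2}b^{2} + \tfrac{9}{2}bc^{2} - \tfrac{49}{6}bc + \tfrac{1}{2}b - \tfrac{3}{2}c^{2}.
  reduce S modulo (h_1, h_2, h_3, k_4, k_5):
  remainder -24c^{3} + \tfrac{133}{3}c^{2} - 7c ≠ 0; add k_6 = -24c^{3} + \tfrac{133}{3}c^{2} - 7c to the basis.

S(h_1,k_5): lcm = ab. S = -\tfrac{16}{3}ac + a + \tfrac{9}{2}bc - \tfrac{3}{2}c.
  reduce S modulo (h_1, h_2, h_3, k_4, k_5, k_6):
  remainder -\tfrac{5}{3}a - 24c^{2} + \tfrac{97}{3}c ≠ 0; add k_7 = -\tfrac{5}{3}a - 24c^{2} + \tfrac{97}{3}c to the basis.

The other S-polynomials (S(h_2,h_3), S(h_2,k_4), S(h_3,k_4), S(h_2,k_5), S(h_3,k_5), S(k_4,k_5), S(h_1,k_6), S(h_2,k_6), S(h_3,k_6), S(k_4,k_6), S(k_5,k_6), S(h_1,k_7), S(h_2,k_7), S(h_3,k_7), S(k_4,k_7), S(k_5,k_7), S(k_6,k_7)) all reduce to 0 modulo the current basis, so we have a Gröbner basis.
Inter-reduce: drop elements whose leading term is divisible by another's, tail-reduce, and make monic.
Reduced Gröbner basis: {a + \tfrac{72}{5}c^{2} - \tfrac{97}{5}c, b + \tfrac{16}{3}c - 1, c^{3} - \tfrac{133}{72}c^{2} + \tfrac{7}{24}c}.

The two bases agree; hence the ideals are identical.

Yes, the ideals are equal.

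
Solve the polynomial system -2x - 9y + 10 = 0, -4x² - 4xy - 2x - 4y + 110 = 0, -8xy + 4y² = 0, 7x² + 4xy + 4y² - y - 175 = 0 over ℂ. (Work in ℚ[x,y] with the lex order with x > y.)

{(5, 0)}

Compute a lex Gröbner basis by Buchberger's algorithm.
f_1 = -2x - 9y + 10, LT = x.
f_2 = -4x² - 4xy - 2x - 4y + 110, LT = x².
f_3 = -8xy + 4y², LT = xy.
f_4 = 7x² + 4xy + 4y² - y - 175, LT = x².

S(f_1,f_2): lcm = x². S = 7/2xy - 11/2x - y + 55/2.
  leading term xy: subtract (-7/4y)·f_1 from 7/2xy - 11/2x - y + 55/2 → -11/2x - 63/4y² + 33/2y + 55/2
  leading term x: subtract (11/4)·f_1 from -11/2x - 63/4y² + 33/2y + 55/2 → -63/4y² + 165/4y
  leading term y²: no divisor's leading term divides it; move -63/4y² to the remainder.
  leading term y: no divisor's leading term divides it; move 165/4y to the remainder.
  remainder -63/4y² + 165/4y ≠ 0; add h_5 = -63/4y² + 165/4y to the basis.

S(f_1,f_3): lcm = xy. S = 5y² - 5y.
  leading term y²: subtract (-20/63)·h_5 from 5y² - 5y → 170/21y
  leading term y: no divisor's leading term divides it; move 170/21y to the remainder.
  remainder 170/21y ≠ 0; add h_6 = 170/21y to the basis.

S(f_1,f_4): lcm = x². S = 55/14xy - 5x - 4/7y² + 1/7y + 25.
  leading term xy: subtract (-55/28y)·f_1 from 55/14xy - 5x - 4/7y² + 1/7y + 25 → -5x - 73/4y² + 277/14y + 25
  leading term x: subtract (5/2)·f_1 from -5x - 73/4y² + 277/14y + 25 → -73/4y² + 296/7y
  leading term y²: subtract (73/63)·h_5 from -73/4y² + 296/7y → -463/84y
  leading term y: subtract (-463/680)·h_6 from -463/84y → 0
  remainder 0.

S(f_2,f_3): lcm = x²y. S = 3/2xy² + ½xy + y² - 55/2y.
  leading term xy²: subtract (-¾y²)·f_1 from 3/2xy² + ½xy + y² - 55/2y → ½xy - 27/4y³ + 17/2y² - 55/2y
  leading term xy: subtract (-¼y)·f_1 from ½xy - 27/4y³ + 17/2y² - 55/2y → -27/4y³ + 25/4y² - 25y
  leading term y³: subtract (3/7y)·h_5 from -27/4y³ + 25/4y² - 25y → -80/7y² - 25y
  leading term y²: subtract (320/441)·h_5 from -80/7y² - 25y → -8075/147y
  leading term y: subtract (-95/14)·h_6 from -8075/147y → 0
  remainder 0.

S(f_2,f_4): lcm = x². S = 3/7xy + ½x - 4/7y² + 8/7y - 5/2.
  leading term xy: subtract (-3/14y)·f_1 from 3/7xy + ½x - 4/7y² + 8/7y - 5/2 → ½x - 5/2y² + 23/7y - 5/2
  leading term x: subtract (-¼)·f_1 from ½x - 5/2y² + 23/7y - 5/2 → -5/2y² + 29/28y
  leading term y²: subtract (10/63)·h_5 from -5/2y² + 29/28y → -463/84y
  leading term y: subtract (-463/680)·h_6 from -463/84y → 0
  remainder 0.

S(f_3,f_4): lcm = x²y. S = -15/14xy² - 4/7y³ + 1/7y² + 25y.
  leading term xy²: subtract (15/28y²)·f_1 from -15/14xy² - 4/7y³ + 1/7y² + 25y → 17/4y³ - 73/14y² + 25y
  leading term y³: subtract (-17/63y)·h_5 from 17/4y³ - 73/14y² + 25y → 71/12y² + 25y
  leading term y²: subtract (-71/189)·h_5 from 71/12y² + 25y → 10205/252y
  leading term y: subtract (2041/408)·h_6 from 10205/252y → 0
  remainder 0.

S(f_1,h_5): leading monomials are coprime, so the S-polynomial reduces to 0 (Buchberger's first criterion).
S(f_2,h_5): leading monomials are coprime, so the S-polynomial reduces to 0 (Buchberger's first criterion).
S(f_3,h_5): lcm = xy². S = 55/21xy - ½y³.
  leading term xy: subtract (-55/42y)·f_1 from 55/21xy - ½y³ → -½y³ - 165/14y² + 275/21y
  leading term y³: subtract (2/63y)·h_5 from -½y³ - 165/14y² + 275/21y → -275/21y² + 275/21y
  leading term y²: subtract (1100/1323)·h_5 from -275/21y² + 275/21y → -9350/441y
  leading term y: subtract (-55/21)·h_6 from -9350/441y → 0
  remainder 0.

S(f_4,h_5): leading monomials are coprime, so the S-polynomial reduces to 0 (Buchberger's first criterion).
S(f_1,h_6): leading monomials are coprime, so the S-polynomial reduces to 0 (Buchberger's first criterion).
S(f_2,h_6): leading monomials are coprime, so the S-polynomial reduces to 0 (Buchberger's first criterion).
S(f_3,h_6): lcm = xy. S = -½y².
  leading term y²: subtract (2/63)·h_5 from -½y² → -55/42y
  leading term y: subtract (-11/68)·h_6 from -55/42y → 0
  remainder 0.

S(f_4,h_6): leading monomials are coprime, so the S-polynomial reduces to 0 (Buchberger's first criterion).
S(h_5,h_6): lcm = y². S = -55/21y.
  leading term y: subtract (-11/34)·h_6 from -55/21y → 0
  remainder 0.

Every S-polynomial of the final basis reduces to 0, so we have a Gröbner basis.
Inter-reduce: drop elements whose leading term is divisible by another's, tail-reduce, and make monic.
Reduced Gröbner basis: {x - 5, y}.

A lex Gröbner basis eliminates variables successively. Here y depends only on y, with roots {0}; lifting each root through the earlier basis elements recovers the full solutions.
  y = 0: the earlier basis element becomes x - 5 = 0, giving x = 5 — point (5, 0).
Check: every point annihilates each of the original generators.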